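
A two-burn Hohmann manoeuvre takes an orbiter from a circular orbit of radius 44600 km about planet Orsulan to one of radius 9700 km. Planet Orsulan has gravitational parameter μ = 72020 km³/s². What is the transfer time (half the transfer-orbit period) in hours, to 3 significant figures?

The Hohmann ellipse has a_t = (r₁ + r₂)/2 = 27150 km.
Transfer time t = π√(a_t³/μ) = π√((27150)³ / 72020) = 52370 s.
Converting: 52370 s ÷ 3600 s/hour = 14.5 hours.

t = 14.5 hours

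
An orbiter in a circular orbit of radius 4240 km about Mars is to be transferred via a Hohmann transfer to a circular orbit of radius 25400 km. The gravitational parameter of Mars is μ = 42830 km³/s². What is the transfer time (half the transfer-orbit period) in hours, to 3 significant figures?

The Hohmann ellipse has a_t = (r₁ + r₂)/2 = 14820 km.
Transfer time t = π√(a_t³/μ) = π√((14820)³ / 42830) = 27390 s.
Converting: 27390 s ÷ 3600 s/hour = 7.61 hours.

t = 7.61 hours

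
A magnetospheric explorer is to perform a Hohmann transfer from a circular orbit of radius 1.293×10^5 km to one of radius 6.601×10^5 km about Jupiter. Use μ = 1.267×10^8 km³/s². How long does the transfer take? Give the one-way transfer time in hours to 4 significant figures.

t = 19.22 hours

Semi-major axis of the transfer orbit: a_t = (1.293×10^5 + 6.601×10^5)/2 = 3.947×10^5 km.
Transfer time t = π√(a_t³/μ) = π√((3.947×10^5)³ / 1.267×10^8) = 69209 s.
Converting: 69209 s ÷ 3600 s/hour = 19.22 hours.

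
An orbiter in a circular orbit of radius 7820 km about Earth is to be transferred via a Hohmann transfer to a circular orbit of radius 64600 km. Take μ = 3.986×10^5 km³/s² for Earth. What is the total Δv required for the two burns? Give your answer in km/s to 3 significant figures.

Δv = 3.73 km/s

The Hohmann ellipse has a_t = (r₁ + r₂)/2 = 36210 km.
At r₁ the circular-orbit speed is v₁ = √(μ/r₁) = 7.13946 km/s.
On the transfer ellipse at r₁, v² = μ(2/r − 1/a) gives v_p = √[μ(2/r₁ − 1/a_t)] = 9.53602 km/s.
First burn Δv₁ = |v_p − v₁| = 2.3966 km/s.
At r₂, v₂ = √(μ/r₂) = 2.4840 km/s.
Transfer-orbit speed at r₂: v_a = √[μ(2/r₂ − 1/a_t)] = 1.1544 km/s.
Second burn Δv₂ = |v₂ − v_a| = 1.3296 km/s.
Total Δv = Δv₁ + Δv₂ = 3.726 km/s.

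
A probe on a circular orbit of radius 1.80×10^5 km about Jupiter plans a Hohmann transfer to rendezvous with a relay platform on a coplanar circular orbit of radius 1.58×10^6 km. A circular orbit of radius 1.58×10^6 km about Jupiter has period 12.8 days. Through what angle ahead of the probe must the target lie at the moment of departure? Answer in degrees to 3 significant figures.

From Kepler's third law T² = 4π²r³/μ at r = 1.58×10^6 km, T = 12.8 days = 12.8 × 86400 s = 1.10592×10^6 s: μ = 4π²r³/T² = 1.27316×10^8 km³/s².
Semi-major axis of the transfer orbit: a_t = (1.800×10^5 + 1.580×10^6)/2 = 8.800×10^5 km.
The half-period of the transfer ellipse is t = π√(a_t³/μ) = 2.2984×10^5 s.
The target's mean motion on its circular orbit is ω₂ = √(μ/r₂³) = 5.6814×10^-6 rad/s.
Angle swept by the target during transfer: ω₂·t = 1.3058 rad = 74.82°.
The probe traverses 180° on the transfer ellipse, so the target must lead by 180° − 74.82° = 105°.

φ = 105°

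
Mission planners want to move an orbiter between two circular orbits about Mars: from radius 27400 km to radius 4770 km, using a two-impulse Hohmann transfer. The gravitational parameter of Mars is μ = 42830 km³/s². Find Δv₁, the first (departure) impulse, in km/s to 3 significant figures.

Semi-major axis of the transfer orbit: a_t = (27400 + 4770)/2 = 16085 km.
Circular speed at r = 27400 km: v_c = √(μ/r) = 1.25026 km/s.
Vis-viva on the transfer ellipse at r = 27400 km gives v_t = √[μ(2/r − 1/a_t)] = 0.680844 km/s.
Δv₁ = |v_t − v_c| = |0.680844 − 1.25026| = 0.5694 km/s.

Δv₁ = 0.569 km/s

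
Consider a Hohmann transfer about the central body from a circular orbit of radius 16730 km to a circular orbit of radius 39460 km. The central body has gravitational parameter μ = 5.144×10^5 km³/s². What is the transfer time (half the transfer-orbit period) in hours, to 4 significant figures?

The Hohmann ellipse has a_t = (r₁ + r₂)/2 = 28095 km.
By Kepler's third law the transfer-orbit period is T = 2π√(a_t³/μ), so t = T/2 = 20627 s.
Converting: 20627 s ÷ 3600 s/hour = 5.730 hours.

t = 5.730 hours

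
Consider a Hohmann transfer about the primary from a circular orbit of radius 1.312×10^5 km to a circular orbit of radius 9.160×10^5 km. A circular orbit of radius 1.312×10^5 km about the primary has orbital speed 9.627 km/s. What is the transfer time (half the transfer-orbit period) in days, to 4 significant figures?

From the circular-orbit relation v² = μ/r at r = 1.312×10^5 km: μ = v²r = (9.627)² × 1.312×10^5 = 1.21595×10^7 km³/s².
Semi-major axis of the transfer orbit: a_t = (1.312×10^5 + 9.160×10^5)/2 = 5.236×10^5 km.
Transfer time t = π√(a_t³/μ) = π√((5.236×10^5)³ / 1.21595×10^7) = 3.4134×10^5 s.
Converting: 3.4134×10^5 s ÷ 86400 s/day = 3.951 days.

t = 3.951 days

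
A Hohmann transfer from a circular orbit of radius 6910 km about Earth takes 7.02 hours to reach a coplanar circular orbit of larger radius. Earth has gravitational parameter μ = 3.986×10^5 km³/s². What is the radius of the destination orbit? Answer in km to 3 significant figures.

Transfer time t = 7.02 hours = 25272 s, and t = π√(a_t³/μ).
So a_t = (μ t²/π²)^(1/3) = (3.986×10^5 × (25272)² / π²)^(1/3) = 29546 km.
Since a_t = (r₁ + r₂)/2, r₂ = 2a_t − r₁ = 2×29546 − 6910 = 52182 km.

r₂ = 52200 km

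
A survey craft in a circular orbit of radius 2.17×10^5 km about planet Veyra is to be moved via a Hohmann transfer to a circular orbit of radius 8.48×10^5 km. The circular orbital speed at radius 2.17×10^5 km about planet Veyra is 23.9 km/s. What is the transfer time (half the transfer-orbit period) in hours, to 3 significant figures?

From the circular-orbit relation v² = μ/r at r = 2.17×10^5 km: μ = v²r = (23.9)² × 2.17×10^5 = 1.23953×10^8 km³/s².
Transfer-ellipse semi-major axis a_t = (r₁ + r₂)/2 = (2.170×10^5 + 8.480×10^5)/2 = 5.325×10^5 km.
By Kepler's third law the transfer-orbit period is T = 2π√(a_t³/μ), so t = T/2 = 1.0965×10^5 s.
Converting: 1.0965×10^5 s ÷ 3600 s/hour = 30.5 hours.

t = 30.5 hours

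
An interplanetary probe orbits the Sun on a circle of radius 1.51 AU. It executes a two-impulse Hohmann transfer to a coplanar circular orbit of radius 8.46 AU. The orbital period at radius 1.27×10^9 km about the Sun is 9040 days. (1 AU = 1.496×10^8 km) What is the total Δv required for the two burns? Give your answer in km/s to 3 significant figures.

From Kepler's third law T² = 4π²r³/μ at r = 1.27×10^9 km, T = 9040 days = 9040 × 86400 s = 7.81056×10^8 s: μ = 4π²r³/T² = 1.32558×10^11 km³/s².
In km: r₁ = 1.51 × 1.496×10^8 = 2.25896×10^8 km; r₂ = 8.46 × 1.496×10^8 = 1.265616×10^9 km.
Transfer-ellipse semi-major axis a_t = (r₁ + r₂)/2 = (2.25896×10^8 + 1.265616×10^9)/2 = 7.45756×10^8 km.
Circular speed at r₁: v₁ = √(μ/r₁) = √(1.32558×10^11/2.25896×10^8) = 24.224176 km/s.
Transfer-orbit speed at r₁ (vis-viva equation): v_p = √[μ(2/r₁ − 1/a_t)] = 31.557428 km/s.
First burn Δv₁ = |v_p − v₁| = 7.3333 km/s.
Circular speed at r₂: v₂ = √(μ/r₂) = 10.2342 km/s.
Transfer-orbit speed at r₂: v_a = √[μ(2/r₂ − 1/a_t)] = 5.63259 km/s.
Second burn Δv₂ = |v₂ − v_a| = 4.6016 km/s.
Total Δv = Δv₁ + Δv₂ = 11.93 km/s.

Δv = 11.9 km/s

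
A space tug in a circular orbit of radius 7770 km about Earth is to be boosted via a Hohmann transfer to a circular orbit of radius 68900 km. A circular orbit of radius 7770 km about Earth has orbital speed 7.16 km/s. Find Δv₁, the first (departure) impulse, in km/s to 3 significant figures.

Δv₁ = 2.44 km/s

From the circular-orbit relation v² = μ/r at r = 7770 km: μ = v²r = (7.16)² × 7770 = 3.98334×10^5 km³/s².
Transfer-ellipse semi-major axis a_t = (r₁ + r₂)/2 = (7770 + 68900)/2 = 38335 km.
On the circular orbit at r = 7770 km, v_c = √(μ/r) = 7.160 km/s.
Transfer-orbit speed at the same r (vis-viva, a = a_t): v_t = √[μ(2/r − 1/a_t)] = 9.599 km/s.
Δv₁ = |v_t − v_c| = |9.599 − 7.160| = 2.439 km/s.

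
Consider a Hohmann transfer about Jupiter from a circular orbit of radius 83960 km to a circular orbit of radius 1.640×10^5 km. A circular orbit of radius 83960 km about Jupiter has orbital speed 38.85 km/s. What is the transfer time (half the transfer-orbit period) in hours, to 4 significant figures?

t = 3.384 hours

From the circular-orbit relation v² = μ/r at r = 83960 km: μ = v²r = (38.85)² × 83960 = 1.26723×10^8 km³/s².
The Hohmann ellipse has a_t = (r₁ + r₂)/2 = 1.2398×10^5 km.
Transfer time t = π√(a_t³/μ) = π√((1.2398×10^5)³ / 1.26723×10^8) = 12183 s.
Converting: 12183 s ÷ 3600 s/hour = 3.384 hours.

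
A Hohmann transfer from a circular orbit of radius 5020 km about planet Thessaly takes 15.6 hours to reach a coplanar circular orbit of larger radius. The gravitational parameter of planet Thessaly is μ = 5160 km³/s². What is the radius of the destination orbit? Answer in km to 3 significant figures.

Transfer time t = 15.6 hours = 56160 s, and t = π√(a_t³/μ).
So a_t = (μ t²/π²)^(1/3) = (5160 × (56160)² / π²)^(1/3) = 11814 km.
Since a_t = (r₁ + r₂)/2, r₂ = 2a_t − r₁ = 2×11814 − 5020 = 18608 km.

r₂ = 18600 km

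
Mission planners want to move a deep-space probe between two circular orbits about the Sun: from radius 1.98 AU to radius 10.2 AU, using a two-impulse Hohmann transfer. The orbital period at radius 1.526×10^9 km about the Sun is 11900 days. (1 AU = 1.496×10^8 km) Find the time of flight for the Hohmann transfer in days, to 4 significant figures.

From Kepler's third law T² = 4π²r³/μ at r = 1.526×10^9 km, T = 11900 days = 11900 × 86400 s = 1.02816×10^9 s: μ = 4π²r³/T² = 1.32709×10^11 km³/s².
In km: r₁ = 1.98 × 1.496×10^8 = 2.96208×10^8 km; r₂ = 10.2 × 1.496×10^8 = 1.52592×10^9 km.
Semi-major axis of the transfer orbit: a_t = (2.96208×10^8 + 1.52592×10^9)/2 = 9.11064×10^8 km.
By Kepler's third law the transfer-orbit period is T = 2π√(a_t³/μ), so t = T/2 = 2.3715×10^8 s.
Converting: 2.3715×10^8 s ÷ 86400 s/day = 2745 days.

t = 2745 days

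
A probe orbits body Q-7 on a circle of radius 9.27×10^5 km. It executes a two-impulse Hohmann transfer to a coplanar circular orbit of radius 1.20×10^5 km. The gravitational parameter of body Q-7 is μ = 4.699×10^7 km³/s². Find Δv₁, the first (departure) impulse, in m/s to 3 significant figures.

Δv₁ = 3710 m/s

Semi-major axis of the transfer orbit: a_t = (9.270×10^5 + 1.200×10^5)/2 = 5.235×10^5 km.
On the circular orbit at r = 9.270×10^5 km, v_c = √(μ/r) = 7.120 km/s.
Transfer-orbit speed at the same r (vis-viva, a = a_t): v_t = √[μ(2/r − 1/a_t)] = 3.409 km/s.
Δv₁ = |v_t − v_c| = |3.409 − 7.120| = 3.711 km/s.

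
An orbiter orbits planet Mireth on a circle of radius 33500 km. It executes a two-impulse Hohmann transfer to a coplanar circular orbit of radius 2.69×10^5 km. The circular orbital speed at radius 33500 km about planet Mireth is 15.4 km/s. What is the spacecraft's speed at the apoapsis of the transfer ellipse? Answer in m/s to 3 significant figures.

v = 2560 m/s

From the circular-orbit relation v² = μ/r at r = 33500 km: μ = v²r = (15.4)² × 33500 = 7.94486×10^6 km³/s².
Semi-major axis of the transfer orbit: a_t = (33500 + 2.690×10^5)/2 = 1.5125×10^5 km.
The apoapsis of the transfer ellipse is at r = 2.690×10^5 km.
From the vis-viva equation, v = √[μ(2/r − 1/a_t)] = 2.558 km/s.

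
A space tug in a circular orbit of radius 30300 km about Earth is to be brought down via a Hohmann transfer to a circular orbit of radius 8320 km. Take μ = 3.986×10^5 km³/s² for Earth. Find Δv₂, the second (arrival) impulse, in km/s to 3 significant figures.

Semi-major axis of the transfer orbit: a_t = (30300 + 8320)/2 = 19310 km.
On the circular orbit at r = 8320 km, v_c = √(μ/r) = 6.9216 km/s.
Vis-viva on the transfer ellipse at r = 8320 km gives v_t = √[μ(2/r − 1/a_t)] = 8.6704 km/s.
Δv₂ = |v_t − v_c| = |8.6704 − 6.9216| = 1.749 km/s.

Δv₂ = 1.75 km/s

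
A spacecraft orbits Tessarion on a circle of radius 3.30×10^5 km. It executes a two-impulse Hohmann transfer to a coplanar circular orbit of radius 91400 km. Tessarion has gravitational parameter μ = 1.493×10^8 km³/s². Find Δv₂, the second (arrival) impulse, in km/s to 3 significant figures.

Δv₂ = 10.2 km/s

Semi-major axis of the transfer orbit: a_t = (3.300×10^5 + 91400)/2 = 2.107×10^5 km.
Circular speed at r = 91400 km: v_c = √(μ/r) = 40.42 km/s.
Transfer-orbit speed at the same r (vis-viva, a = a_t): v_t = √[μ(2/r − 1/a_t)] = 50.58 km/s.
Δv₂ = |v_t − v_c| = |50.58 − 40.42| = 10.16 km/s.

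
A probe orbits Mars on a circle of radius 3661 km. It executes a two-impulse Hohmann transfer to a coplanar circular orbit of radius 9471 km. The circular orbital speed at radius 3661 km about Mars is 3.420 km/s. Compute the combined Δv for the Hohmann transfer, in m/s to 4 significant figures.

Δv = 1226 m/s

From the circular-orbit relation v² = μ/r at r = 3661 km: μ = v²r = (3.420)² × 3661 = 42820.5 km³/s².
Semi-major axis of the transfer orbit: a_t = (3661 + 9471)/2 = 6566 km.
At r₁ the circular-orbit speed is v₁ = √(μ/r₁) = 3.4200 km/s.
Transfer-orbit speed at r₁ (vis-viva equation): v_p = √[μ(2/r₁ − 1/a_t)] = 4.1075 km/s.
First burn Δv₁ = |v_p − v₁| = 0.6875 km/s.
At r₂, v₂ = √(μ/r₂) = 2.1263 km/s.
Transfer-orbit speed at r₂: v_a = √[μ(2/r₂ − 1/a_t)] = 1.5877 km/s.
Second burn Δv₂ = |v₂ − v_a| = 0.5386 km/s.
Δv = Δv₁ + Δv₂ = 0.6875 + 0.5386 = 1.226 km/s.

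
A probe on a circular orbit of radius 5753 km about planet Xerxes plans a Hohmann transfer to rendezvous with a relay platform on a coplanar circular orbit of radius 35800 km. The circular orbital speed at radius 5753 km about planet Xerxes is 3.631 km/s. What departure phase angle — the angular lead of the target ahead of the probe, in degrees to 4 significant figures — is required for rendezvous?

From the circular-orbit relation v² = μ/r at r = 5753 km: μ = v²r = (3.631)² × 5753 = 75848.5 km³/s².
The Hohmann ellipse has a_t = (r₁ + r₂)/2 = 20776.5 km.
Transfer time t = π√(a_t³/μ) = 34160 s.
The target's mean motion on its circular orbit is ω₂ = √(μ/r₂³) = 4.066×10^-5 rad/s.
Angle swept by the target during transfer: ω₂·t = 1.389 rad = 79.58°.
The probe traverses 180° on the transfer ellipse, so the target must lead by 180° − 79.58° = 100.4°.

φ = 100.4°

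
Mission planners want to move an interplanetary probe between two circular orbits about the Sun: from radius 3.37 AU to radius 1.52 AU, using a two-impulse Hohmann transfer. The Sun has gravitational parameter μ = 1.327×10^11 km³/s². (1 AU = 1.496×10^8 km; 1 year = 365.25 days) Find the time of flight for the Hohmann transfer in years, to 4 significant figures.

t = 1.912 years

In km: r₁ = 3.37 × 1.496×10^8 = 5.04152×10^8 km; r₂ = 1.52 × 1.496×10^8 = 2.27392×10^8 km.
Semi-major axis of the transfer orbit: a_t = (5.04152×10^8 + 2.27392×10^8)/2 = 3.65772×10^8 km.
Half the transfer-orbit period gives t = π√(a_t³/μ) = 6.033×10^7 s.
Converting: 6.033×10^7 s ÷ 3.15576×10^7 s/year (365.25 × 86400) = 1.912 years.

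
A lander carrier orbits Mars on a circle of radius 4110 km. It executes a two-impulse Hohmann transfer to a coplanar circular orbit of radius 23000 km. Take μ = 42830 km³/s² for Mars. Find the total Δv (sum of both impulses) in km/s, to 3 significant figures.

Δv = 1.59 km/s

The Hohmann ellipse has a_t = (r₁ + r₂)/2 = 13555 km.
Circular speed at r₁: v₁ = √(μ/r₁) = √(42830/4110) = 3.2281 km/s.
Transfer-orbit speed at r₁ (vis-viva): v_p = √[μ(2/r₁ − 1/a_t)] = 4.2050 km/s.
First burn Δv₁ = |v_p − v₁| = 0.9769 km/s.
Circular speed at r₂: v₂ = √(μ/r₂) = 1.3646 km/s.
Transfer-orbit speed at r₂: v_a = √[μ(2/r₂ − 1/a_t)] = 0.75142 km/s.
Second burn Δv₂ = |v₂ − v_a| = 0.6132 km/s.
Δv = Δv₁ + Δv₂ = 0.9769 + 0.6132 = 1.590 km/s.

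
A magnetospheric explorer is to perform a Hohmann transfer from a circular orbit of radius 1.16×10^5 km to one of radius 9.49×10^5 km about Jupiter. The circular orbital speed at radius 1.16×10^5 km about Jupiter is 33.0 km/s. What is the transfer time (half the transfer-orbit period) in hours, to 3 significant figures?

t = 30.2 hours

From the circular-orbit relation v² = μ/r at r = 1.16×10^5 km: μ = v²r = (33.0)² × 1.16×10^5 = 1.26324×10^8 km³/s².
The Hohmann ellipse has a_t = (r₁ + r₂)/2 = 5.325×10^5 km.
By Kepler's third law the transfer-orbit period is T = 2π√(a_t³/μ), so t = T/2 = 1.086×10^5 s.
Converting: 1.086×10^5 s ÷ 3600 s/hour = 30.2 hours.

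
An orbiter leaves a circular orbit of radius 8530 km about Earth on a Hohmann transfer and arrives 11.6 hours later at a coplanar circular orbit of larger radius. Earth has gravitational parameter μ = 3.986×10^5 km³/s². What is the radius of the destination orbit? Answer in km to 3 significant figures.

Transfer time t = 11.6 hours = 41760 s, and t = π√(a_t³/μ).
So a_t = (μ t²/π²)^(1/3) = (3.986×10^5 × (41760)² / π²)^(1/3) = 41297 km.
Since a_t = (r₁ + r₂)/2, r₂ = 2a_t − r₁ = 2×41297 − 8530 = 74064 km.

r₂ = 74100 km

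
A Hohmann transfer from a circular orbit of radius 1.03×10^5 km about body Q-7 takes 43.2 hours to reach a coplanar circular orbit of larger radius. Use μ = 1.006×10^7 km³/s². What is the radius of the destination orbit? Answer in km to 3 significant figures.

r₂ = 4.79×10^5 km

Transfer time t = 43.2 hours = 1.5552×10^5 s, and t = π√(a_t³/μ).
So a_t = (μ t²/π²)^(1/3) = (1.006×10^7 × (1.5552×10^5)² / π²)^(1/3) = 2.9104×10^5 km.
Since a_t = (r₁ + r₂)/2, r₂ = 2a_t − r₁ = 2×2.9104×10^5 − 1.030×10^5 = 4.7908×10^5 km.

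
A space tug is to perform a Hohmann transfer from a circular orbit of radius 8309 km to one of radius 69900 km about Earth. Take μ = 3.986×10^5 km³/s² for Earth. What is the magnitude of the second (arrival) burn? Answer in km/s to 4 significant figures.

Δv₂ = 1.287 km/s

Semi-major axis of the transfer orbit: a_t = (8309 + 69900)/2 = 39104.5 km.
Circular speed at r = 69900 km: v_c = √(μ/r) = 2.388 km/s.
Vis-viva on the transfer ellipse at r = 69900 km gives v_t = √[μ(2/r − 1/a_t)] = 1.101 km/s.
Δv₂ = |v_t − v_c| = |1.101 − 2.388| = 1.287 km/s.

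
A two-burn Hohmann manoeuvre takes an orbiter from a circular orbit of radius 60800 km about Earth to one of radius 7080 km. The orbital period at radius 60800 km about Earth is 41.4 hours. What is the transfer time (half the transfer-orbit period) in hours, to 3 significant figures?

t = 8.63 hours

From Kepler's third law T² = 4π²r³/μ at r = 60800 km, T = 41.4 hours = 41.4 × 3600 s = 1.4904×10^5 s: μ = 4π²r³/T² = 3.99452×10^5 km³/s².
Semi-major axis of the transfer orbit: a_t = (60800 + 7080)/2 = 33940 km.
Transfer time t = π√(a_t³/μ) = π√((33940)³ / 3.99452×10^5) = 31080 s.
Converting: 31080 s ÷ 3600 s/hour = 8.63 hours.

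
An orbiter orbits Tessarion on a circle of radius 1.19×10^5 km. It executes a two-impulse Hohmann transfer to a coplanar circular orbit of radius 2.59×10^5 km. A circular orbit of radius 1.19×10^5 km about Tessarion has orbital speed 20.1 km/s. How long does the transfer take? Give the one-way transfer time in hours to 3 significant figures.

t = 10.3 hours

From the circular-orbit relation v² = μ/r at r = 1.19×10^5 km: μ = v²r = (20.1)² × 1.19×10^5 = 4.80772×10^7 km³/s².
The Hohmann ellipse has a_t = (r₁ + r₂)/2 = 1.890×10^5 km.
Half the transfer-orbit period gives t = π√(a_t³/μ) = 37230 s.
Converting: 37230 s ÷ 3600 s/hour = 10.3 hours.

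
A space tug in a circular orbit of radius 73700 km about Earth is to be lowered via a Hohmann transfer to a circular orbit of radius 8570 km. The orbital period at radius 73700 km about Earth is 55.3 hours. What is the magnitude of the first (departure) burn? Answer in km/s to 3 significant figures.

Δv₁ = 1.26 km/s

From Kepler's third law T² = 4π²r³/μ at r = 73700 km, T = 55.3 hours = 55.3 × 3600 s = 1.9908×10^5 s: μ = 4π²r³/T² = 3.98756×10^5 km³/s².
Semi-major axis of the transfer orbit: a_t = (73700 + 8570)/2 = 41135 km.
Circular speed at r = 73700 km: v_c = √(μ/r) = 2.326 km/s.
Transfer-orbit speed at the same r (vis-viva, a = a_t): v_t = √[μ(2/r − 1/a_t)] = 1.062 km/s.
Δv₁ = |v_t − v_c| = |1.062 − 2.326| = 1.264 km/s.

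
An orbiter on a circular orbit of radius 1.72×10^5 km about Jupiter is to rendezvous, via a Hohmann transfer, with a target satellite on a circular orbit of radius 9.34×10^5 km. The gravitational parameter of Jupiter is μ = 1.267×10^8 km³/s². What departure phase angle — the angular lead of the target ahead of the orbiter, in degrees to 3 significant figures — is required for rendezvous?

Semi-major axis of the transfer orbit: a_t = (1.720×10^5 + 9.340×10^5)/2 = 5.530×10^5 km.
Transfer time t = π√(a_t³/μ) = 1.1477552×10^5 s.
The target's mean motion on its circular orbit is ω₂ = √(μ/r₂³) = 1.2470044×10^-5 rad/s.
Angle swept by the target during transfer: ω₂·t = 1.431256 rad = 82.00°.
The orbiter traverses 180° on the transfer ellipse, so the target must lead by 180° − 82.00° = 98.0°.

φ = 98.0°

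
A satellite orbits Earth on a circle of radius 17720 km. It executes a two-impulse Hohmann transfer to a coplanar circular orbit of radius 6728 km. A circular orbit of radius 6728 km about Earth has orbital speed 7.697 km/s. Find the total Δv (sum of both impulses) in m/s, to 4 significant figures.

Δv = 2794 m/s

From the circular-orbit relation v² = μ/r at r = 6728 km: μ = v²r = (7.697)² × 6728 = 3.98592×10^5 km³/s².
Semi-major axis of the transfer orbit: a_t = (17720 + 6728)/2 = 12224 km.
Circular speed at r₁: v₁ = √(μ/r₁) = √(3.98592×10^5/17720) = 4.743 km/s.
On the transfer ellipse at r₁, vis-viva gives v_a = √[μ(2/r₁ − 1/a_t)] = 3.519 km/s.
First burn Δv₁ = |v_a − v₁| = 1.224 km/s.
At r₂, v₂ = √(μ/r₂) = 7.697 km/s.
Transfer-orbit speed at r₂: v_p = √[μ(2/r₂ − 1/a_t)] = 9.267 km/s.
Second burn Δv₂ = |v₂ − v_p| = 1.570 km/s.
Total Δv = Δv₁ + Δv₂ = 2.794 km/s.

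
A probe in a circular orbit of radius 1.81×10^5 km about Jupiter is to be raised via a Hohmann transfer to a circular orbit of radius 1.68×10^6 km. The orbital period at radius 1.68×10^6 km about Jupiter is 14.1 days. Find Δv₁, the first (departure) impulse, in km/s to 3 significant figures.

Δv₁ = 9.07 km/s

From Kepler's third law T² = 4π²r³/μ at r = 1.68×10^6 km, T = 14.1 days = 14.1 × 86400 s = 1.21824×10^6 s: μ = 4π²r³/T² = 1.26131×10^8 km³/s².
The Hohmann ellipse has a_t = (r₁ + r₂)/2 = 9.305×10^5 km.
On the circular orbit at r = 1.810×10^5 km, v_c = √(μ/r) = 26.398 km/s.
Transfer-orbit speed at the same r (vis-viva, a = a_t): v_t = √[μ(2/r − 1/a_t)] = 35.471 km/s.
Δv₁ = |v_t − v_c| = |35.471 − 26.398| = 9.073 km/s.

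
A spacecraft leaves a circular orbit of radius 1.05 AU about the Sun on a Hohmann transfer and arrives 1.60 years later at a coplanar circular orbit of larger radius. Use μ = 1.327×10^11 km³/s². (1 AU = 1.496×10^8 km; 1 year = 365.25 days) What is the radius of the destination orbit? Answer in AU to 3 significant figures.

r₂ = 3.29 AU

In km: r₁ = 1.05 × 1.496×10^8 = 1.5708×10^8 km.
Transfer time t = 1.60 years × 365.25 × 86400 s = 5.049216×10^7 s, and t = π√(a_t³/μ).
So a_t = (μ t²/π²)^(1/3) = (1.327×10^11 × (5.049216×10^7)² / π²)^(1/3) = 3.2484×10^8 km.
Since a_t = (r₁ + r₂)/2, r₂ = 2a_t − r₁ = 2×3.2484×10^8 − 1.5708×10^8 = 4.926×10^8 km.
In AU: r₂ = 4.926×10^8 / 1.496×10^8 = 3.29 AU.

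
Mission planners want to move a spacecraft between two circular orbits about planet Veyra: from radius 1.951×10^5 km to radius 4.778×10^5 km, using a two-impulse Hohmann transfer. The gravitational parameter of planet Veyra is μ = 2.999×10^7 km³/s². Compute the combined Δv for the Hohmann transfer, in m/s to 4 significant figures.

Δv = 4266 m/s

The Hohmann ellipse has a_t = (r₁ + r₂)/2 = 3.3645×10^5 km.
Circular speed at r₁: v₁ = √(μ/r₁) = √(2.999×10^7/1.951×10^5) = 12.3982 km/s.
On the transfer ellipse at r₁, vis-viva equation gives v_p = √[μ(2/r₁ − 1/a_t)] = 14.7748 km/s.
First burn Δv₁ = |v_p − v₁| = 2.3766 km/s.
Circular speed at r₂: v₂ = √(μ/r₂) = 7.9226 km/s.
Transfer-orbit speed at r₂: v_a = √[μ(2/r₂ − 1/a_t)] = 6.0330 km/s.
Second burn Δv₂ = |v₂ − v_a| = 1.8896 km/s.
Δv = Δv₁ + Δv₂ = 2.3766 + 1.8896 = 4.266 km/s.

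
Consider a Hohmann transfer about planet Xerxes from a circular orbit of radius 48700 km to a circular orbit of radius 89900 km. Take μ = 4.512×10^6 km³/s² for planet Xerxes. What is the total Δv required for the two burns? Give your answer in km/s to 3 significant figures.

Δv = 2.48 km/s

The Hohmann ellipse has a_t = (r₁ + r₂)/2 = 69300 km.
Circular speed at r₁: v₁ = √(μ/r₁) = √(4.512×10^6/48700) = 9.62543 km/s.
On the transfer ellipse at r₁, vis-viva equation gives v_p = √[μ(2/r₁ − 1/a_t)] = 10.9631 km/s.
First burn Δv₁ = |v_p − v₁| = 1.3377 km/s.
Circular speed at r₂: v₂ = √(μ/r₂) = 7.08443 km/s.
Transfer-orbit speed at r₂: v_a = √[μ(2/r₂ − 1/a_t)] = 5.93885 km/s.
Second burn Δv₂ = |v₂ − v_a| = 1.1456 km/s.
Total Δv = Δv₁ + Δv₂ = 2.483 km/s.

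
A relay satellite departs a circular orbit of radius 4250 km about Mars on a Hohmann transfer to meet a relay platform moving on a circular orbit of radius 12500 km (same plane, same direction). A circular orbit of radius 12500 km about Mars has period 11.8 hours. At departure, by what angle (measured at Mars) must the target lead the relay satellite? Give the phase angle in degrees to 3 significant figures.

φ = 81.3°

From Kepler's third law T² = 4π²r³/μ at r = 12500 km, T = 11.8 hours = 11.8 × 3600 s = 42480 s: μ = 4π²r³/T² = 42728.8 km³/s².
Semi-major axis of the transfer orbit: a_t = (4250 + 12500)/2 = 8375 km.
Transfer time t = π√(a_t³/μ) = 11650 s.
The target's mean motion on its circular orbit is ω₂ = √(μ/r₂³) = 1.479×10^-4 rad/s.
Angle swept by the target during transfer: ω₂·t = 1.723 rad = 98.72°.
The relay satellite traverses 180° on the transfer ellipse, so the target must lead by 180° − 98.72° = 81.3°.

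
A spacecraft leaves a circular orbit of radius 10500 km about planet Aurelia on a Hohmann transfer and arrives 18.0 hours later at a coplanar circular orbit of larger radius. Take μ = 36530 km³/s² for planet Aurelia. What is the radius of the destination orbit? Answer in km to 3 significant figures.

Transfer time t = 18.0 hours = 64800 s, and t = π√(a_t³/μ).
So a_t = (μ t²/π²)^(1/3) = (36530 × (64800)² / π²)^(1/3) = 24956 km.
Since a_t = (r₁ + r₂)/2, r₂ = 2a_t − r₁ = 2×24956 − 10500 = 39412 km.

r₂ = 39400 km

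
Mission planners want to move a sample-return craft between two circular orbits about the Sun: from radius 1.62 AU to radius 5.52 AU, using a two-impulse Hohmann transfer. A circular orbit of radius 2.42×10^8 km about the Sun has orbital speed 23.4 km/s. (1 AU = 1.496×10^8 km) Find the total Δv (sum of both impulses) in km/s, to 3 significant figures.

Δv = 9.83 km/s

From the circular-orbit relation v² = μ/r at r = 2.42×10^8 km: μ = v²r = (23.4)² × 2.42×10^8 = 1.32510×10^11 km³/s².
In km: r₁ = 1.62 × 1.496×10^8 = 2.42352×10^8 km; r₂ = 5.52 × 1.496×10^8 = 8.25792×10^8 km.
The Hohmann ellipse has a_t = (r₁ + r₂)/2 = 5.34072×10^8 km.
Circular speed at r₁: v₁ = √(μ/r₁) = √(1.32510×10^11/2.42352×10^8) = 23.383 km/s.
Transfer-orbit speed at r₁ (vis-viva): v_p = √[μ(2/r₁ − 1/a_t)] = 29.076 km/s.
First burn Δv₁ = |v_p − v₁| = 5.693 km/s.
At r₂, v₂ = √(μ/r₂) = 12.667 km/s.
Transfer-orbit speed at r₂: v_a = √[μ(2/r₂ − 1/a_t)] = 8.5332 km/s.
Second burn Δv₂ = |v₂ − v_a| = 4.134 km/s.
Δv = Δv₁ + Δv₂ = 5.693 + 4.134 = 9.827 km/s.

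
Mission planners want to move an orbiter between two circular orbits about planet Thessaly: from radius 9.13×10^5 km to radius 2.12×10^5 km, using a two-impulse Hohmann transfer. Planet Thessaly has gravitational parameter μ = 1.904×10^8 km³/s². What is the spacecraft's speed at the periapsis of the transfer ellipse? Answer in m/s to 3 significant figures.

The Hohmann ellipse has a_t = (r₁ + r₂)/2 = 5.625×10^5 km.
At periapsis, r = 2.120×10^5 km.
Applying v² = μ(2/r − 1/a_t): v = 38.18 km/s.

v = 38200 m/s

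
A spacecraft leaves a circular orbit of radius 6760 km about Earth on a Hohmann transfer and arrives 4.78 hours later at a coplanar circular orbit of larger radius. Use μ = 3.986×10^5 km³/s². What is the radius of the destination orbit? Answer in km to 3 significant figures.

r₂ = 39000 km

Transfer time t = 4.78 hours = 17208 s, and t = π√(a_t³/μ).
So a_t = (μ t²/π²)^(1/3) = (3.986×10^5 × (17208)² / π²)^(1/3) = 22868 km.
Since a_t = (r₁ + r₂)/2, r₂ = 2a_t − r₁ = 2×22868 − 6760 = 38976 km.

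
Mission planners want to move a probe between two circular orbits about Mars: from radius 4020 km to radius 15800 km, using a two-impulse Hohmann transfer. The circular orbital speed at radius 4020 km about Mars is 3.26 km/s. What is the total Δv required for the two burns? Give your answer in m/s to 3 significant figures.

From the circular-orbit relation v² = μ/r at r = 4020 km: μ = v²r = (3.26)² × 4020 = 42723.0 km³/s².
The Hohmann ellipse has a_t = (r₁ + r₂)/2 = 9910 km.
At r₁ the circular-orbit speed is v₁ = √(μ/r₁) = 3.2600 km/s.
Transfer-orbit speed at r₁ (v² = μ(2/r − 1/a)): v_p = √[μ(2/r₁ − 1/a_t)] = 4.1163 km/s.
First burn Δv₁ = |v_p − v₁| = 0.8563 km/s.
At r₂, v₂ = √(μ/r₂) = 1.6444 km/s.
Transfer-orbit speed at r₂: v_a = √[μ(2/r₂ − 1/a_t)] = 1.0473 km/s.
Second burn Δv₂ = |v₂ − v_a| = 0.5971 km/s.
Total Δv = Δv₁ + Δv₂ = 1.453 km/s.

Δv = 1450 m/s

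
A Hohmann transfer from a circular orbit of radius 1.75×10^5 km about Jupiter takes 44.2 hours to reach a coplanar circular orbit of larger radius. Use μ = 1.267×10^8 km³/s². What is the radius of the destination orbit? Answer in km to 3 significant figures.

r₂ = 1.20×10^6 km

Transfer time t = 44.2 hours = 1.5912×10^5 s, and t = π√(a_t³/μ).
So a_t = (μ t²/π²)^(1/3) = (1.267×10^8 × (1.5912×10^5)² / π²)^(1/3) = 6.8756×10^5 km.
Since a_t = (r₁ + r₂)/2, r₂ = 2a_t − r₁ = 2×6.8756×10^5 − 1.750×10^5 = 1.20012×10^6 km.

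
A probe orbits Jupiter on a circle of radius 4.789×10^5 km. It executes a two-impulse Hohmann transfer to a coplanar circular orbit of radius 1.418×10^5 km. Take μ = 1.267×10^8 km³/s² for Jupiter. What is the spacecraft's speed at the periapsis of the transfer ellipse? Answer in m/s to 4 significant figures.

v = 37130 m/s

Semi-major axis of the transfer orbit: a_t = (4.789×10^5 + 1.418×10^5)/2 = 3.1035×10^5 km.
The periapsis of the transfer ellipse is at r = 1.418×10^5 km.
From the vis-viva equation, v = √[μ(2/r − 1/a_t)] = 37.13 km/s.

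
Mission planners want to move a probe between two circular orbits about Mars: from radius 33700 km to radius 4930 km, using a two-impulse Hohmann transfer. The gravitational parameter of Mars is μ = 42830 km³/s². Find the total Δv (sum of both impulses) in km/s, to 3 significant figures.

The Hohmann ellipse has a_t = (r₁ + r₂)/2 = 19315 km.
At r₁ the circular-orbit speed is v₁ = √(μ/r₁) = 1.12735 km/s.
On the transfer ellipse at r₁, vis-viva gives v_a = √[μ(2/r₁ − 1/a_t)] = 0.569554 km/s.
First burn Δv₁ = |v_a − v₁| = 0.5578 km/s.
At r₂, v₂ = √(μ/r₂) = 2.9475 km/s.
Transfer-orbit speed at r₂: v_p = √[μ(2/r₂ − 1/a_t)] = 3.8933 km/s.
Second burn Δv₂ = |v₂ − v_p| = 0.9458 km/s.
Δv = Δv₁ + Δv₂ = 0.5578 + 0.9458 = 1.504 km/s.

Δv = 1.50 km/s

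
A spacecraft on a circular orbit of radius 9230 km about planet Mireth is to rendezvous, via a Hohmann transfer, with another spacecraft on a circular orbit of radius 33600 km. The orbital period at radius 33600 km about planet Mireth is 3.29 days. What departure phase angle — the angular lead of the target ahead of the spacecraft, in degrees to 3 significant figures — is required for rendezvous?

φ = 88.4°

From Kepler's third law T² = 4π²r³/μ at r = 33600 km, T = 3.29 days = 3.29 × 86400 s = 2.84256×10^5 s: μ = 4π²r³/T² = 18533.5 km³/s².
Transfer-ellipse semi-major axis a_t = (r₁ + r₂)/2 = (9230 + 33600)/2 = 21415 km.
Transfer time t = π√(a_t³/μ) = 72318 s.
The target's mean motion on its circular orbit is ω₂ = √(μ/r₂³) = 2.2104×10^-5 rad/s.
Angle swept by the target during transfer: ω₂·t = 1.5985 rad = 91.59°.
The spacecraft traverses 180° on the transfer ellipse, so the target must lead by 180° − 91.59° = 88.4°.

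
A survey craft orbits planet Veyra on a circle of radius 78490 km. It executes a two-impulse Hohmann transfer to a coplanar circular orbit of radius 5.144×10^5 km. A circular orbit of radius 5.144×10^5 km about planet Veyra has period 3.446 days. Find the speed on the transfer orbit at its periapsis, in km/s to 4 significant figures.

v = 36.61 km/s

From Kepler's third law T² = 4π²r³/μ at r = 5.144×10^5 km, T = 3.446 days = 3.446 × 86400 s = 2.977344×10^5 s: μ = 4π²r³/T² = 6.06184×10^7 km³/s².
Semi-major axis of the transfer orbit: a_t = (78490 + 5.144×10^5)/2 = 2.96445×10^5 km.
At periapsis, r = 78490 km.
Vis-viva: v = √[μ(2/r − 1/a_t)] = √[6.06184×10^7 × (2/78490 − 1/2.96445×10^5)] = 36.61 km/s.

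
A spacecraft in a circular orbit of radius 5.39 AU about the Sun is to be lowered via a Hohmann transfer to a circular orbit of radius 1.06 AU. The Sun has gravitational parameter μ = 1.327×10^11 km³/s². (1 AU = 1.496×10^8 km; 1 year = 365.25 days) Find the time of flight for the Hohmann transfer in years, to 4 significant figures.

In km: r₁ = 5.39 × 1.496×10^8 = 8.06344×10^8 km; r₂ = 1.06 × 1.496×10^8 = 1.58576×10^8 km.
The Hohmann ellipse has a_t = (r₁ + r₂)/2 = 4.8246×10^8 km.
Half the transfer-orbit period gives t = π√(a_t³/μ) = 9.139×10^7 s.
Converting: 9.139×10^7 s ÷ 3.15576×10^7 s/year (365.25 × 86400) = 2.896 years.

t = 2.896 years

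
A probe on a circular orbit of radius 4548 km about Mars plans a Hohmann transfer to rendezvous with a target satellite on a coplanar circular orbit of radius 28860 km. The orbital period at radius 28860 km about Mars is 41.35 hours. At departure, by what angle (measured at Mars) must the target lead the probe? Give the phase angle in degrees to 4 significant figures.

φ = 100.7°

From Kepler's third law T² = 4π²r³/μ at r = 28860 km, T = 41.35 hours = 41.35 × 3600 s = 1.4886×10^5 s: μ = 4π²r³/T² = 42824.5 km³/s².
The Hohmann ellipse has a_t = (r₁ + r₂)/2 = 16704 km.
Transfer time t = π√(a_t³/μ) = 32774 s.
Target angular speed ω₂ = √(μ/r₂³) = 4.2209×10^-5 rad/s.
Angle swept by the target during transfer: ω₂·t = 1.3834 rad = 79.26°.
The probe traverses 180° on the transfer ellipse, so the target must lead by 180° − 79.26° = 100.7°.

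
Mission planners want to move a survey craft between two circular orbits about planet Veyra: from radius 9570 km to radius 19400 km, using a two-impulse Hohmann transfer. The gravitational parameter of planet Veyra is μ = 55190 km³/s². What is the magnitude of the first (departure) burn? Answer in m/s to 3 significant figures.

Transfer-ellipse semi-major axis a_t = (r₁ + r₂)/2 = (9570 + 19400)/2 = 14485 km.
Circular speed at r = 9570 km: v_c = √(μ/r) = 2.4015 km/s.
Vis-viva on the transfer ellipse at r = 9570 km gives v_t = √[μ(2/r − 1/a_t)] = 2.7792 km/s.
Δv₁ = |v_t − v_c| = |2.7792 − 2.4015| = 0.3777 km/s.

Δv₁ = 378 m/s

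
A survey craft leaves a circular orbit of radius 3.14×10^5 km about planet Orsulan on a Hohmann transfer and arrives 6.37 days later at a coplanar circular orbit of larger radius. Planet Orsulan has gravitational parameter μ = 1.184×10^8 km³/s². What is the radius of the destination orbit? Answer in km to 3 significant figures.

r₂ = 2.76×10^6 km

Transfer time t = 6.37 days = 5.50368×10^5 s, and t = π√(a_t³/μ).
So a_t = (μ t²/π²)^(1/3) = (1.184×10^8 × (5.50368×10^5)² / π²)^(1/3) = 1.5374×10^6 km.
Since a_t = (r₁ + r₂)/2, r₂ = 2a_t − r₁ = 2×1.5374×10^6 − 3.140×10^5 = 2.7608×10^6 km.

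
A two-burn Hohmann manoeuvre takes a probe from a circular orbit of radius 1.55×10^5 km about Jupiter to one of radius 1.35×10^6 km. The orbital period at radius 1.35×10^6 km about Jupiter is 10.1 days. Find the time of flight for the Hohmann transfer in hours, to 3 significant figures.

t = 50.4 hours

From Kepler's third law T² = 4π²r³/μ at r = 1.35×10^6 km, T = 10.1 days = 10.1 × 86400 s = 8.7264×10^5 s: μ = 4π²r³/T² = 1.27553×10^8 km³/s².
Transfer-ellipse semi-major axis a_t = (r₁ + r₂)/2 = (1.550×10^5 + 1.350×10^6)/2 = 7.525×10^5 km.
Transfer time t = π√(a_t³/μ) = π√((7.525×10^5)³ / 1.27553×10^8) = 1.816×10^5 s.
Converting: 1.816×10^5 s ÷ 3600 s/hour = 50.4 hours.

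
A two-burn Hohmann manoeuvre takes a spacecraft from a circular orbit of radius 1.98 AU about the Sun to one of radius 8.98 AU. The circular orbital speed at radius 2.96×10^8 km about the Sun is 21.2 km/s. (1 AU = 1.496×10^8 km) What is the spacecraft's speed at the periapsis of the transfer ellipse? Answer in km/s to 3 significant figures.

From the circular-orbit relation v² = μ/r at r = 2.96×10^8 km: μ = v²r = (21.2)² × 2.96×10^8 = 1.33034×10^11 km³/s².
In km: r₁ = 1.98 × 1.496×10^8 = 2.96208×10^8 km; r₂ = 8.98 × 1.496×10^8 = 1.343408×10^9 km.
Semi-major axis of the transfer orbit: a_t = (2.96208×10^8 + 1.343408×10^9)/2 = 8.19808×10^8 km.
The periapsis of the transfer ellipse is at r = 2.96208×10^8 km.
Applying v² = μ(2/r − 1/a_t): v = 27.13 km/s.

v = 27.1 km/s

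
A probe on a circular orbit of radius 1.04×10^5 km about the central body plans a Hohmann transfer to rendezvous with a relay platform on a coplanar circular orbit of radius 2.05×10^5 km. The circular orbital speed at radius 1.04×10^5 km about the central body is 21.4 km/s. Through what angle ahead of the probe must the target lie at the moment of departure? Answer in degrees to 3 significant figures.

φ = 62.2°

From the circular-orbit relation v² = μ/r at r = 1.04×10^5 km: μ = v²r = (21.4)² × 1.04×10^5 = 4.76278×10^7 km³/s².
The Hohmann ellipse has a_t = (r₁ + r₂)/2 = 1.545×10^5 km.
The half-period of the transfer ellipse is t = π√(a_t³/μ) = 27645 s.
The target's mean motion on its circular orbit is ω₂ = √(μ/r₂³) = 7.4353×10^-5 rad/s.
Angle swept by the target during transfer: ω₂·t = 2.0555 rad = 117.8°.
The probe traverses 180° on the transfer ellipse, so the target must lead by 180° − 117.8° = 62.2°.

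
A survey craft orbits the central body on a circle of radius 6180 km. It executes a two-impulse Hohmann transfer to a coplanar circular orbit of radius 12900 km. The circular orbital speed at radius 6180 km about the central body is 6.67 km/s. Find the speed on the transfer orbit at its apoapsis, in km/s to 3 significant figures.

From the circular-orbit relation v² = μ/r at r = 6180 km: μ = v²r = (6.67)² × 6180 = 2.74941×10^5 km³/s².
The Hohmann ellipse has a_t = (r₁ + r₂)/2 = 9540 km.
The apoapsis of the transfer ellipse is at r = 12900 km.
From the vis-viva equation, v = √[μ(2/r − 1/a_t)] = 3.716 km/s.

v = 3.72 km/s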